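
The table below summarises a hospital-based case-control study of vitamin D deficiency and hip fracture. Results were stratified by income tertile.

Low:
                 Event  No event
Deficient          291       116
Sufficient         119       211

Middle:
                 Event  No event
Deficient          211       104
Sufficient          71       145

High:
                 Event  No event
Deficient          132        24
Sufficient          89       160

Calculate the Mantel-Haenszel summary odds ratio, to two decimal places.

OR_MH = Σ(aᵢdᵢ/nᵢ) / Σ(bᵢcᵢ/nᵢ), where nᵢ is the stratum total.
Stratum 1 (Low): n = 737; a·d/n = 291·211/737 = 83.3121; b·c/n = 116·119/737 = 18.7300
Stratum 2 (Middle): n = 531; a·d/n = 211·145/531 = 57.6177; b·c/n = 104·71/531 = 13.9058
Stratum 3 (High): n = 405; a·d/n = 132·160/405 = 52.1481; b·c/n = 24·89/405 = 5.2741
OR_MH = (83.3121 + 57.6177 + 52.1481) / (18.7300 + 13.9058 + 5.2741) = 193.0779 / 37.9099 = 5.09307

5.09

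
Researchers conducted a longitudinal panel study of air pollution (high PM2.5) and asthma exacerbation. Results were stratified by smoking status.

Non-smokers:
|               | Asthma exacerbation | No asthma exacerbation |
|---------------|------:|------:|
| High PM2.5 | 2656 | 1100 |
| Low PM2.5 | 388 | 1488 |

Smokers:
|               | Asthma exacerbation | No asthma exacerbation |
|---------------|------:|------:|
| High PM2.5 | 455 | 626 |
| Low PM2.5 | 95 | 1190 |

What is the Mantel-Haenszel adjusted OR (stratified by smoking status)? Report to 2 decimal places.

OR_MH = Σ(aᵢdᵢ/nᵢ) / Σ(bᵢcᵢ/nᵢ), where nᵢ is the stratum total.
Stratum 1 (Non-smokers): n = 5632; a·d/n = 2656·1488/5632 = 701.7273; b·c/n = 1100·388/5632 = 75.7812
Stratum 2 (Smokers): n = 2366; a·d/n = 455·1190/2366 = 228.8462; b·c/n = 626·95/2366 = 25.1352
OR_MH = (701.7273 + 228.8462) / (75.7812 + 25.1352) = 930.5734 / 100.9165 = 9.22122

9.22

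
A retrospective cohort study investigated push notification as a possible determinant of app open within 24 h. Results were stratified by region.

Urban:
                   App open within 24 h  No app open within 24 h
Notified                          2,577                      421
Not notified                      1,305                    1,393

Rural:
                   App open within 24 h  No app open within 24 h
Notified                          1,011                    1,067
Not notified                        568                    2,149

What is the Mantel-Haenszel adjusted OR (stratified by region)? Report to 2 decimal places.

4.86

OR_MH = Σ(aᵢdᵢ/nᵢ) / Σ(bᵢcᵢ/nᵢ), where nᵢ is the stratum total.
Stratum 1 (Urban): n = 5696; a·d/n = 2577·1393/5696 = 630.2249; b·c/n = 421·1305/5696 = 96.4545
Stratum 2 (Rural): n = 4795; a·d/n = 1011·2149/4795 = 453.1051; b·c/n = 1067·568/4795 = 126.3933
OR_MH = (630.2249 + 453.1051) / (96.4545 + 126.3933) = 1083.3300 / 222.8479 = 4.86130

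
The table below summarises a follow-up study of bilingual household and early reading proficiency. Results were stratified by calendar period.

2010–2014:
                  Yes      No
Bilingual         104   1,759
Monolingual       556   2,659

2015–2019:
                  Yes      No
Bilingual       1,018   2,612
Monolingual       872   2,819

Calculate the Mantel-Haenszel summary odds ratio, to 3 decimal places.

OR_MH = Σ(aᵢdᵢ/nᵢ) / Σ(bᵢcᵢ/nᵢ), where nᵢ is the stratum total.
Stratum 1 (2010–2014): n = 5078; a·d/n = 104·2659/5078 = 54.4577; b·c/n = 1759·556/5078 = 192.5963
Stratum 2 (2015–2019): n = 7321; a·d/n = 1018·2819/7321 = 391.9877; b·c/n = 2612·872/7321 = 311.1138
OR_MH = (54.4577 + 391.9877) / (192.5963 + 311.1138) = 446.4454 / 503.7101 = 0.88631

0.886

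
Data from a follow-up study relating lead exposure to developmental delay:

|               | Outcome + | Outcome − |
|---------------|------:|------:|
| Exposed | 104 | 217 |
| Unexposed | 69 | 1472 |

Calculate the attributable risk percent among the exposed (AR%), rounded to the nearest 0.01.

Cells: a = 104, b = 217, c = 69, d = 1472.
Risk in exposed = 104/321 = 0.32399; risk in unexposed = 69/1541 = 0.04478.
RR = 0.32399/0.04478 = 7.23572
AR% = (RR − 1)/RR × 100 = (7.23572 − 1)/7.23572 × 100 = 86.1797%

86.18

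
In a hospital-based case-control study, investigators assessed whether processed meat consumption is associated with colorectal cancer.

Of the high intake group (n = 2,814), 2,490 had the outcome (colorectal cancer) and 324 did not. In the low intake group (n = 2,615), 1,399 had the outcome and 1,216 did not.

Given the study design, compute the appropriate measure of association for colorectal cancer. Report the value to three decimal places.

From the description: a = 2490, b = 324, c = 1399, d = 1216.
This is a hospital-based case-control study: participants were sampled on outcome status, so risks in the source population cannot be estimated directly — relative risk is not valid here. The odds ratio is the appropriate measure.
OR = (a·d)/(b·c) = (2490 × 1216) / (324 × 1399) = 3027840 / 453276 = 6.67990

6.680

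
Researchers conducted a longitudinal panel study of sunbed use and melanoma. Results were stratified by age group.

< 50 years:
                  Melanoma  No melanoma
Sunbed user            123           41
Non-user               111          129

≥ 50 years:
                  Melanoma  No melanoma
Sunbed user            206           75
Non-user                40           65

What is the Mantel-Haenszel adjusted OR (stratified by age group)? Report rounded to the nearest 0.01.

3.89

OR_MH = Σ(aᵢdᵢ/nᵢ) / Σ(bᵢcᵢ/nᵢ), where nᵢ is the stratum total.
Stratum 1 (< 50 years): n = 404; a·d/n = 123·129/404 = 39.2748; b·c/n = 41·111/404 = 11.2649
Stratum 2 (≥ 50 years): n = 386; a·d/n = 206·65/386 = 34.6891; b·c/n = 75·40/386 = 7.7720
OR_MH = (39.2748 + 34.6891) / (11.2649 + 7.7720) = 73.9639 / 19.0369 = 3.88530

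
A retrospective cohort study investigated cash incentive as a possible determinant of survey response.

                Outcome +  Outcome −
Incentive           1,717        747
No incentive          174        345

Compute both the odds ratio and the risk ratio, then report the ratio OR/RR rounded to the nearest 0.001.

Cells: a = 1717, b = 747, c = 174, d = 345.
OR = (1717·345)/(747·174) = 592365/129978 = 4.55743
Risk in exposed = 1717/2464 = 0.69683; risk in unexposed = 174/519 = 0.33526; RR = 2.07849
OR/RR = 4.55743 / 2.07849 = 2.19266
The outcome is not rare, so the OR lies further from 1 than the RR.

2.193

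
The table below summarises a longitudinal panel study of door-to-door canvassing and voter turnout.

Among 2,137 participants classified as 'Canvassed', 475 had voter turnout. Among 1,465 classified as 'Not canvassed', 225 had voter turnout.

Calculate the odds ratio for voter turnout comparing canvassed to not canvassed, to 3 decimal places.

From the description: a = 475, b = 1662, c = 225, d = 1240.
OR = (a·d)/(b·c) = (475 × 1240) / (1662 × 225) = 589000 / 373950 = 1.57508
The odds of voter turnout are about 1.58 times as high in the canvassed group.

1.575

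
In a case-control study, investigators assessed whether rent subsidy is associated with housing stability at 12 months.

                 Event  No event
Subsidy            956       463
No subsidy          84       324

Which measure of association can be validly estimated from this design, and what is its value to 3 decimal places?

7.964

Cells: a = 956, b = 463, c = 84, d = 324.
This is a case-control study: participants were sampled on outcome status, so risks in the source population cannot be estimated directly — relative risk is not valid here. The odds ratio is the appropriate measure.
OR = (a·d)/(b·c) = (956 × 324) / (463 × 84) = 309744 / 38892 = 7.96421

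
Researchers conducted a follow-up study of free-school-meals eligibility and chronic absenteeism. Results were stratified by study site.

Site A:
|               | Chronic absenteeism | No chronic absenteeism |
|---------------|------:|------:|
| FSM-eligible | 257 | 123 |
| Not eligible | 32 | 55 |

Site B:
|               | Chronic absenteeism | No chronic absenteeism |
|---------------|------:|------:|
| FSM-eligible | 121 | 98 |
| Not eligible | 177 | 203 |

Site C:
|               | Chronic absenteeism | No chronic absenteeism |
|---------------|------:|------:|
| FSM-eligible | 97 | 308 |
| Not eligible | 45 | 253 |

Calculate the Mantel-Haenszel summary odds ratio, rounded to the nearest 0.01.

1.86

OR_MH = Σ(aᵢdᵢ/nᵢ) / Σ(bᵢcᵢ/nᵢ), where nᵢ is the stratum total.
Stratum 1 (Site A): n = 467; a·d/n = 257·55/467 = 30.2677; b·c/n = 123·32/467 = 8.4283
Stratum 2 (Site B): n = 599; a·d/n = 121·203/599 = 41.0067; b·c/n = 98·177/599 = 28.9583
Stratum 3 (Site C): n = 703; a·d/n = 97·253/703 = 34.9090; b·c/n = 308·45/703 = 19.7155
OR_MH = (30.2677 + 41.0067 + 34.9090) / (8.4283 + 28.9583 + 19.7155) = 106.1833 / 57.1020 = 1.85954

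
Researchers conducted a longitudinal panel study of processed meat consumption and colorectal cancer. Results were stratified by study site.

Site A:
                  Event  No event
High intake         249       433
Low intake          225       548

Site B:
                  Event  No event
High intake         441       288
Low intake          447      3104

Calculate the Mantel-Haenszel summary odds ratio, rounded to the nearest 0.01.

OR_MH = Σ(aᵢdᵢ/nᵢ) / Σ(bᵢcᵢ/nᵢ), where nᵢ is the stratum total.
Stratum 1 (Site A): n = 1455; a·d/n = 249·548/1455 = 93.7814; b·c/n = 433·225/1455 = 66.9588
Stratum 2 (Site B): n = 4280; a·d/n = 441·3104/4280 = 319.8280; b·c/n = 288·447/4280 = 30.0785
OR_MH = (93.7814 + 319.8280) / (66.9588 + 30.0785) = 413.6095 / 97.0373 = 4.26238

4.26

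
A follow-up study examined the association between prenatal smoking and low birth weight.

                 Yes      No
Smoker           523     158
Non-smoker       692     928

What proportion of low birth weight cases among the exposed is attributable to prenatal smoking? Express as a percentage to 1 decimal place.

44.4

Cells: a = 523, b = 158, c = 692, d = 928.
Risk in exposed = 523/681 = 0.76799; risk in unexposed = 692/1620 = 0.42716.
RR = 0.76799/0.42716 = 1.79789
AR% = (RR − 1)/RR × 100 = (1.79789 − 1)/1.79789 × 100 = 44.3793%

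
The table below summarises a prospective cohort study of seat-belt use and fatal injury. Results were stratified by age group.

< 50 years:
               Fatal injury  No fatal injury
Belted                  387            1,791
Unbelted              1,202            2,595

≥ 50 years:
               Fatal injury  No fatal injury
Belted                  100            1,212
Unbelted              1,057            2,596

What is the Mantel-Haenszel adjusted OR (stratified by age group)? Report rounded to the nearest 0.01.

OR_MH = Σ(aᵢdᵢ/nᵢ) / Σ(bᵢcᵢ/nᵢ), where nᵢ is the stratum total.
Stratum 1 (< 50 years): n = 5975; a·d/n = 387·2595/5975 = 168.0778; b·c/n = 1791·1202/5975 = 360.2982
Stratum 2 (≥ 50 years): n = 4965; a·d/n = 100·2596/4965 = 52.2860; b·c/n = 1212·1057/4965 = 258.0230
OR_MH = (168.0778 + 52.2860) / (360.2982 + 258.0230) = 220.3638 / 618.3212 = 0.35639

0.36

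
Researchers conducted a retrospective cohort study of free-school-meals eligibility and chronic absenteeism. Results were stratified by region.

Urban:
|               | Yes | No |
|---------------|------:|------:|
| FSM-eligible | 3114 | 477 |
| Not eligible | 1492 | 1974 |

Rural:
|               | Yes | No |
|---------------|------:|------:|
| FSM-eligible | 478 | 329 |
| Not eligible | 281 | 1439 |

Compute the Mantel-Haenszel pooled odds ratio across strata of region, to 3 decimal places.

8.319

OR_MH = Σ(aᵢdᵢ/nᵢ) / Σ(bᵢcᵢ/nᵢ), where nᵢ is the stratum total.
Stratum 1 (Urban): n = 7057; a·d/n = 3114·1974/7057 = 871.0551; b·c/n = 477·1492/7057 = 100.8480
Stratum 2 (Rural): n = 2527; a·d/n = 478·1439/2527 = 272.1971; b·c/n = 329·281/2527 = 36.5845
OR_MH = (871.0551 + 272.1971) / (100.8480 + 36.5845) = 1143.2522 / 137.4324 = 8.31865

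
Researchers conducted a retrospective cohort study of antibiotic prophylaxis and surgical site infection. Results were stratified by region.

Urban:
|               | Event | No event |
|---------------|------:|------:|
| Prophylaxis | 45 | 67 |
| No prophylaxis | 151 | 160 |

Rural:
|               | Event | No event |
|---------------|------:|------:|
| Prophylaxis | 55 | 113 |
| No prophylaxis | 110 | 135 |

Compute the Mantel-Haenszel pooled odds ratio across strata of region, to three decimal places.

OR_MH = Σ(aᵢdᵢ/nᵢ) / Σ(bᵢcᵢ/nᵢ), where nᵢ is the stratum total.
Stratum 1 (Urban): n = 423; a·d/n = 45·160/423 = 17.0213; b·c/n = 67·151/423 = 23.9173
Stratum 2 (Rural): n = 413; a·d/n = 55·135/413 = 17.9782; b·c/n = 113·110/413 = 30.0969
OR_MH = (17.0213 + 17.9782) / (23.9173 + 30.0969) = 34.9995 / 54.0141 = 0.64797

0.648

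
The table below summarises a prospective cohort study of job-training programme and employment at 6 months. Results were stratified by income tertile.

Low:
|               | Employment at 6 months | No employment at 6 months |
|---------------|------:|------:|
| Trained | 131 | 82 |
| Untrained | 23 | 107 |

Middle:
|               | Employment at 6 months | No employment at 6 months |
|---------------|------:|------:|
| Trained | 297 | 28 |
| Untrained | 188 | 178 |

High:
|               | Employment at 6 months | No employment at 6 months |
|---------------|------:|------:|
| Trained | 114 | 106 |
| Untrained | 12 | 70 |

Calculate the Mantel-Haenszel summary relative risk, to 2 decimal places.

RR_MH = Σ(aᵢ·n₀ᵢ/nᵢ) / Σ(cᵢ·n₁ᵢ/nᵢ), with n₁ᵢ = aᵢ+bᵢ (exposed), n₀ᵢ = cᵢ+dᵢ (unexposed), nᵢ = n₁ᵢ+n₀ᵢ.
Stratum 1 (Low): n₁ = 213, n₀ = 130, n = 343; a·n₀/n = 131·130/343 = 49.6501; c·n₁/n = 23·213/343 = 14.2828
Stratum 2 (Middle): n₁ = 325, n₀ = 366, n = 691; a·n₀/n = 297·366/691 = 157.3111; c·n₁/n = 188·325/691 = 88.4226
Stratum 3 (High): n₁ = 220, n₀ = 82, n = 302; a·n₀/n = 114·82/302 = 30.9536; c·n₁/n = 12·220/302 = 8.7417
RR_MH = (49.6501 + 157.3111 + 30.9536) / (14.2828 + 88.4226 + 8.7417) = 237.9149 / 111.4471 = 2.13478

2.13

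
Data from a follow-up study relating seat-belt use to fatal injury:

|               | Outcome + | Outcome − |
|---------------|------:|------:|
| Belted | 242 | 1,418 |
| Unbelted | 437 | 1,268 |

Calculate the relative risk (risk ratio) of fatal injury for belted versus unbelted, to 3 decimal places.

0.569

Cells: a = 242, b = 1418, c = 437, d = 1268.
Risk in exposed = 242/1660 = 0.14578; risk in unexposed = 437/1705 = 0.25630.
RR = 0.14578 / 0.25630 = 0.56879
The risk is 43% lower among the exposed than among the unexposed.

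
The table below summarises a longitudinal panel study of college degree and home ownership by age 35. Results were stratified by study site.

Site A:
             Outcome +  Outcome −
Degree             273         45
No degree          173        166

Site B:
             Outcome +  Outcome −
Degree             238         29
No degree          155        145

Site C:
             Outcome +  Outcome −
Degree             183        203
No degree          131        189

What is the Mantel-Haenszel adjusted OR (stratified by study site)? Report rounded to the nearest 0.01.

OR_MH = Σ(aᵢdᵢ/nᵢ) / Σ(bᵢcᵢ/nᵢ), where nᵢ is the stratum total.
Stratum 1 (Site A): n = 657; a·d/n = 273·166/657 = 68.9772; b·c/n = 45·173/657 = 11.8493
Stratum 2 (Site B): n = 567; a·d/n = 238·145/567 = 60.8642; b·c/n = 29·155/567 = 7.9277
Stratum 3 (Site C): n = 706; a·d/n = 183·189/706 = 48.9901; b·c/n = 203·131/706 = 37.6671
OR_MH = (68.9772 + 60.8642 + 48.9901) / (11.8493 + 7.9277 + 37.6671) = 178.8315 / 57.4441 = 3.11314

3.11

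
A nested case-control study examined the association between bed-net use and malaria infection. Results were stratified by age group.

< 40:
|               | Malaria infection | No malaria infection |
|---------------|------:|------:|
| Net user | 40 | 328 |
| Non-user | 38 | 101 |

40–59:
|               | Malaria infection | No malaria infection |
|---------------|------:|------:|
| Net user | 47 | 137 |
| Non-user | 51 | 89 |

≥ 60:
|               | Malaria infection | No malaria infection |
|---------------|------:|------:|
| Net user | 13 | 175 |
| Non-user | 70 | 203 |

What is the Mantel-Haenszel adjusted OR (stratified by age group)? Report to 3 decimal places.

0.366

OR_MH = Σ(aᵢdᵢ/nᵢ) / Σ(bᵢcᵢ/nᵢ), where nᵢ is the stratum total.
Stratum 1 (< 40): n = 507; a·d/n = 40·101/507 = 7.9684; b·c/n = 328·38/507 = 24.5838
Stratum 2 (40–59): n = 324; a·d/n = 47·89/324 = 12.9105; b·c/n = 137·51/324 = 21.5648
Stratum 3 (≥ 60): n = 461; a·d/n = 13·203/461 = 5.7245; b·c/n = 175·70/461 = 26.5727
OR_MH = (7.9684 + 12.9105 + 5.7245) / (24.5838 + 21.5648 + 26.5727) = 26.6034 / 72.7213 = 0.36583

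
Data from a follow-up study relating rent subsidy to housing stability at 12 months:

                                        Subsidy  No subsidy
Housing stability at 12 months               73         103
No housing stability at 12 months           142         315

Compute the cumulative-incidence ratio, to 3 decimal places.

1.378

Reading the table with exposure as columns: a = 73 (Subsidy, case), b = 142 (Subsidy, non-case), c = 103 (No subsidy, case), d = 315.
Risk in exposed = 73/215 = 0.33953; risk in unexposed = 103/418 = 0.24641.
RR = 0.33953 / 0.24641 = 1.37792
The risk among the exposed is 1.38 times that among the unexposed.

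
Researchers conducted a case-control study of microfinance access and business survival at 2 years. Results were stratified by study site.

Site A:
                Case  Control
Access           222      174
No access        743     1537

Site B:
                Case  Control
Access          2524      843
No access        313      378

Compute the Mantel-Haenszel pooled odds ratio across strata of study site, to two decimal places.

OR_MH = Σ(aᵢdᵢ/nᵢ) / Σ(bᵢcᵢ/nᵢ), where nᵢ is the stratum total.
Stratum 1 (Site A): n = 2676; a·d/n = 222·1537/2676 = 127.5090; b·c/n = 174·743/2676 = 48.3117
Stratum 2 (Site B): n = 4058; a·d/n = 2524·378/4058 = 235.1089; b·c/n = 843·313/4058 = 65.0219
OR_MH = (127.5090 + 235.1089) / (48.3117 + 65.0219) = 362.6179 / 113.3336 = 3.19956

3.20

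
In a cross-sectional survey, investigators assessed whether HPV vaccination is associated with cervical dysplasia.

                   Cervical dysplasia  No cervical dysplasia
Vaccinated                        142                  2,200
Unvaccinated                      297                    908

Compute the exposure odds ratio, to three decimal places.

Cells: a = 142, b = 2200, c = 297, d = 908.
OR = (a·d)/(b·c) = (142 × 908) / (2200 × 297) = 128936 / 653400 = 0.19733
Exposure is associated with lower odds of cervical dysplasia (OR = 0.20 < 1).

0.197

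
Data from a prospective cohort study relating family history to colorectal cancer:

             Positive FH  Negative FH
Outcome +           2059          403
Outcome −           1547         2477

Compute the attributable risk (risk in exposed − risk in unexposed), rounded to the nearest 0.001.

Reading the table with exposure as columns: a = 2059 (Positive FH, case), b = 1547 (Positive FH, non-case), c = 403 (Negative FH, case), d = 2477.
Risk in exposed = 2059/3606 = 0.570993; risk in unexposed = 403/2880 = 0.139931.
Risk difference = 0.570993 − 0.139931 = 0.431062

0.431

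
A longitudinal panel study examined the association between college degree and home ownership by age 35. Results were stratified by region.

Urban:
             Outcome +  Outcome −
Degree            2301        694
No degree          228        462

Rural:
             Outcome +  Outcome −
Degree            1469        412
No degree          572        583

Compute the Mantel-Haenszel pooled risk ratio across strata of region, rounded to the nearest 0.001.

RR_MH = Σ(aᵢ·n₀ᵢ/nᵢ) / Σ(cᵢ·n₁ᵢ/nᵢ), with n₁ᵢ = aᵢ+bᵢ (exposed), n₀ᵢ = cᵢ+dᵢ (unexposed), nᵢ = n₁ᵢ+n₀ᵢ.
Stratum 1 (Urban): n₁ = 2995, n₀ = 690, n = 3685; a·n₀/n = 2301·690/3685 = 430.8521; c·n₁/n = 228·2995/3685 = 185.3080
Stratum 2 (Rural): n₁ = 1881, n₀ = 1155, n = 3036; a·n₀/n = 1469·1155/3036 = 558.8587; c·n₁/n = 572·1881/3036 = 354.3913
RR_MH = (430.8521 + 558.8587) / (185.3080 + 354.3913) = 989.7108 / 539.6993 = 1.83382

1.834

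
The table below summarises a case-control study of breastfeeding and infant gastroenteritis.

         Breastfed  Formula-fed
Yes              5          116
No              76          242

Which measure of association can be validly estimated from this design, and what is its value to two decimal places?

Reading the table with exposure as columns: a = 5 (Breastfed, case), b = 76 (Breastfed, non-case), c = 116 (Formula-fed, case), d = 242.
This is a case-control study: participants were sampled on outcome status, so risks in the source population cannot be estimated directly — relative risk is not valid here. The odds ratio is the appropriate measure.
OR = (a·d)/(b·c) = (5 × 242) / (76 × 116) = 1210 / 8816 = 0.13725

0.14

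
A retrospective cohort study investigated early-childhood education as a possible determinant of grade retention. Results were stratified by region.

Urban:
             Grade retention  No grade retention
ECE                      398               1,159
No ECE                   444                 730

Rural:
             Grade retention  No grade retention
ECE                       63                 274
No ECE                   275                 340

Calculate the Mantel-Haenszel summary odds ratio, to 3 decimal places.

OR_MH = Σ(aᵢdᵢ/nᵢ) / Σ(bᵢcᵢ/nᵢ), where nᵢ is the stratum total.
Stratum 1 (Urban): n = 2731; a·d/n = 398·730/2731 = 106.3859; b·c/n = 1159·444/2731 = 188.4277
Stratum 2 (Rural): n = 952; a·d/n = 63·340/952 = 22.5000; b·c/n = 274·275/952 = 79.1492
OR_MH = (106.3859 + 22.5000) / (188.4277 + 79.1492) = 128.8859 / 267.5768 = 0.48168

0.482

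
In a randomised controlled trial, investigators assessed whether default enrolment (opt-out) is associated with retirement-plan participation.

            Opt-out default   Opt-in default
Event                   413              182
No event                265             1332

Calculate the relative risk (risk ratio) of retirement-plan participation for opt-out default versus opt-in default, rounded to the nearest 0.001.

5.067

Reading the table with exposure as columns: a = 413 (Opt-out default, case), b = 265 (Opt-out default, non-case), c = 182 (Opt-in default, case), d = 1332.
Risk in exposed = 413/678 = 0.60914; risk in unexposed = 182/1514 = 0.12021.
RR = 0.60914 / 0.12021 = 5.06728
The risk among the exposed is 5.07 times that among the unexposed.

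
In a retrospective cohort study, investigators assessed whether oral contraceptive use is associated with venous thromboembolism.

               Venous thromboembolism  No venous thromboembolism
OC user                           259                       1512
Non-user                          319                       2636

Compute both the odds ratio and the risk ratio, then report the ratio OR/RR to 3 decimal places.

1.045

Cells: a = 259, b = 1512, c = 319, d = 2636.
OR = (259·2636)/(1512·319) = 682724/482328 = 1.41548
Risk in exposed = 259/1771 = 0.14625; risk in unexposed = 319/2955 = 0.10795; RR = 1.35472
OR/RR = 1.41548 / 1.35472 = 1.04485
The outcome is not rare, so the OR lies further from 1 than the RR.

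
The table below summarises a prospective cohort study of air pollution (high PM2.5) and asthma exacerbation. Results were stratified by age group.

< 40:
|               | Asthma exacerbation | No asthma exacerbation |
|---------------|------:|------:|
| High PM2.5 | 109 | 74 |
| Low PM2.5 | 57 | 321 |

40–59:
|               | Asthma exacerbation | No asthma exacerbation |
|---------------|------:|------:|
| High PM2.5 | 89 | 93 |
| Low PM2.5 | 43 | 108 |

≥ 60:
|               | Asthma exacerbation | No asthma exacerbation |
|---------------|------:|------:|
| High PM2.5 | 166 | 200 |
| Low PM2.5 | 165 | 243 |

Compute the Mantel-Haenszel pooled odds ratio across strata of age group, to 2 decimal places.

OR_MH = Σ(aᵢdᵢ/nᵢ) / Σ(bᵢcᵢ/nᵢ), where nᵢ is the stratum total.
Stratum 1 (< 40): n = 561; a·d/n = 109·321/561 = 62.3690; b·c/n = 74·57/561 = 7.5187
Stratum 2 (40–59): n = 333; a·d/n = 89·108/333 = 28.8649; b·c/n = 93·43/333 = 12.0090
Stratum 3 (≥ 60): n = 774; a·d/n = 166·243/774 = 52.1163; b·c/n = 200·165/774 = 42.6357
OR_MH = (62.3690 + 28.8649 + 52.1163) / (7.5187 + 12.0090 + 42.6357) = 143.3501 / 62.1634 = 2.30602

2.31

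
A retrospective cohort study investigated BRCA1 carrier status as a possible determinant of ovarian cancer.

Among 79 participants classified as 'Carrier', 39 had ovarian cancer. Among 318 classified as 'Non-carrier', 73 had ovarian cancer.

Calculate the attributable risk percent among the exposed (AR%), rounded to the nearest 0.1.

53.5

From the description: a = 39, b = 40, c = 73, d = 245.
Risk in exposed = 39/79 = 0.49367; risk in unexposed = 73/318 = 0.22956.
RR = 0.49367/0.22956 = 2.15051
AR% = (RR − 1)/RR × 100 = (2.15051 − 1)/2.15051 × 100 = 53.4994%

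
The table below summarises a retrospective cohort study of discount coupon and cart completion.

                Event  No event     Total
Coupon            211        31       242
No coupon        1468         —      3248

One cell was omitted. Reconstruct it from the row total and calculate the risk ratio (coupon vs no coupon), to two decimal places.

1.93

The missing cell is in the unexposed row: 3248 − 1468 = 1780.
So a = 211, b = 31, c = 1468, d = 1780.
RR = [a/(a+b)] / [c/(c+d)] = (211/242) / (1468/3248) = 0.87190/0.45197 = 1.92911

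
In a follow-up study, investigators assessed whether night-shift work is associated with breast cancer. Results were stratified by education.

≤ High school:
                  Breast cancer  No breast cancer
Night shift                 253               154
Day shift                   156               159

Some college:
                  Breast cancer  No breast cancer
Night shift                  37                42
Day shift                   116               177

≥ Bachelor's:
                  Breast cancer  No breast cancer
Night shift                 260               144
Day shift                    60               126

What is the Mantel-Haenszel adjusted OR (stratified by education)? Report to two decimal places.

2.11

OR_MH = Σ(aᵢdᵢ/nᵢ) / Σ(bᵢcᵢ/nᵢ), where nᵢ is the stratum total.
Stratum 1 (≤ High school): n = 722; a·d/n = 253·159/722 = 55.7161; b·c/n = 154·156/722 = 33.2742
Stratum 2 (Some college): n = 372; a·d/n = 37·177/372 = 17.6048; b·c/n = 42·116/372 = 13.0968
Stratum 3 (≥ Bachelor's): n = 590; a·d/n = 260·126/590 = 55.5254; b·c/n = 144·60/590 = 14.6441
OR_MH = (55.7161 + 17.6048 + 55.5254) / (33.2742 + 13.0968 + 14.6441) = 128.8463 / 61.0151 = 2.11171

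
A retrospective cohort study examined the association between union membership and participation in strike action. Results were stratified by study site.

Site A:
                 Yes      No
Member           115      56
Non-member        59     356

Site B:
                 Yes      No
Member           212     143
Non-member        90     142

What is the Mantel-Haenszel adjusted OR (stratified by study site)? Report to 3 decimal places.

OR_MH = Σ(aᵢdᵢ/nᵢ) / Σ(bᵢcᵢ/nᵢ), where nᵢ is the stratum total.
Stratum 1 (Site A): n = 586; a·d/n = 115·356/586 = 69.8635; b·c/n = 56·59/586 = 5.6382
Stratum 2 (Site B): n = 587; a·d/n = 212·142/587 = 51.2845; b·c/n = 143·90/587 = 21.9250
OR_MH = (69.8635 + 51.2845) / (5.6382 + 21.9250) = 121.1480 / 27.5633 = 4.39527

4.395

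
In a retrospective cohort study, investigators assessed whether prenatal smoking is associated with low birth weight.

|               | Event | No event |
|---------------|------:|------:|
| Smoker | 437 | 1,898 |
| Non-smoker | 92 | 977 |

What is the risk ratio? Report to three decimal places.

Cells: a = 437, b = 1898, c = 92, d = 977.
Risk in exposed = 437/2335 = 0.18715; risk in unexposed = 92/1069 = 0.08606.
RR = 0.18715 / 0.08606 = 2.17463
The risk among the exposed is 2.17 times that among the unexposed.

2.175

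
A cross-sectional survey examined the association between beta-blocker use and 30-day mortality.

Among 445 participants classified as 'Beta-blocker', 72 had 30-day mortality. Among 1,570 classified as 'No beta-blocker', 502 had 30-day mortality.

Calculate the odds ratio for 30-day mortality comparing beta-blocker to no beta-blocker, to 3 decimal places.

From the description: a = 72, b = 373, c = 502, d = 1068.
OR = (a·d)/(b·c) = (72 × 1068) / (373 × 502) = 76896 / 187246 = 0.41067
Exposure is associated with lower odds of 30-day mortality (OR = 0.41 < 1).

0.411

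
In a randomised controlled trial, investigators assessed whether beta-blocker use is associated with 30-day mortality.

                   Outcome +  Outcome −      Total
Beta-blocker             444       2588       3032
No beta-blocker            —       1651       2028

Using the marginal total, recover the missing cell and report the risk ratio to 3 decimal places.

0.788

The missing cell is in the unexposed row: 2028 − 1651 = 377.
So a = 444, b = 2588, c = 377, d = 1651.
RR = [a/(a+b)] / [c/(c+d)] = (444/3032) / (377/2028) = 0.14644/0.18590 = 0.78774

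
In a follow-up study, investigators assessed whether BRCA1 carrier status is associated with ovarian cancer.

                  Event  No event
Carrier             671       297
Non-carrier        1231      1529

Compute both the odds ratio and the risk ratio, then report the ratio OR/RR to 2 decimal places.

1.81

Cells: a = 671, b = 297, c = 1231, d = 1529.
OR = (671·1529)/(297·1231) = 1025959/365607 = 2.80618
Risk in exposed = 671/968 = 0.69318; risk in unexposed = 1231/2760 = 0.44601; RR = 1.55417
OR/RR = 2.80618 / 1.55417 = 1.80558
The outcome is not rare, so the OR lies further from 1 than the RR.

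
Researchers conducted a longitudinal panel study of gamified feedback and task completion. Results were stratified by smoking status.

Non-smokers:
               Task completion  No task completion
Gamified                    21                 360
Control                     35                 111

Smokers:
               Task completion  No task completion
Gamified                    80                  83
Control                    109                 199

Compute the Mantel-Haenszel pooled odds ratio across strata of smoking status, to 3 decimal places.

OR_MH = Σ(aᵢdᵢ/nᵢ) / Σ(bᵢcᵢ/nᵢ), where nᵢ is the stratum total.
Stratum 1 (Non-smokers): n = 527; a·d/n = 21·111/527 = 4.4231; b·c/n = 360·35/527 = 23.9089
Stratum 2 (Smokers): n = 471; a·d/n = 80·199/471 = 33.8004; b·c/n = 83·109/471 = 19.2081
OR_MH = (4.4231 + 33.8004) / (23.9089 + 19.2081) = 38.2236 / 43.1170 = 0.88651

0.887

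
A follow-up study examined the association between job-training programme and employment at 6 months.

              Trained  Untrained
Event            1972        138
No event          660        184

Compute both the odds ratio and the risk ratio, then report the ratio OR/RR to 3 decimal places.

Reading the table with exposure as columns: a = 1972 (Trained, case), b = 660 (Trained, non-case), c = 138 (Untrained, case), d = 184.
OR = (1972·184)/(660·138) = 362848/91080 = 3.98384
Risk in exposed = 1972/2632 = 0.74924; risk in unexposed = 138/322 = 0.42857; RR = 1.74823
OR/RR = 3.98384 / 1.74823 = 2.27879
The outcome is not rare, so the OR lies further from 1 than the RR.

2.279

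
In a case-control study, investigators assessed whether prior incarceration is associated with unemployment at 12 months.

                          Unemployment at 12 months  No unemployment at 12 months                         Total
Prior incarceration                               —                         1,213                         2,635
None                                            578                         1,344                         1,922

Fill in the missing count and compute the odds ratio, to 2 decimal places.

2.73

The missing cell is in the exposed row: 2635 − 1213 = 1422.
So a = 1422, b = 1213, c = 578, d = 1344.
OR = (a·d)/(b·c) = (1422 × 1344) / (1213 × 578) = 1911168 / 701114 = 2.72590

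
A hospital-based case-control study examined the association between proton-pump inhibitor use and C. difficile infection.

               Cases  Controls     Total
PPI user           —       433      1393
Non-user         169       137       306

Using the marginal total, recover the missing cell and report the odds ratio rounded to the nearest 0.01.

1.80

The missing cell is in the exposed row: 1393 − 433 = 960.
So a = 960, b = 433, c = 169, d = 137.
OR = (a·d)/(b·c) = (960 × 137) / (433 × 169) = 131520 / 73177 = 1.79729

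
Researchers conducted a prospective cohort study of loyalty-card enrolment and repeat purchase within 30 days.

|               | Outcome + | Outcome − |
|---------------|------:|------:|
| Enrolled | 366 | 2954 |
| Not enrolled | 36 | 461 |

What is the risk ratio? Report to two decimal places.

Cells: a = 366, b = 2954, c = 36, d = 461.
Risk in exposed = 366/3320 = 0.11024; risk in unexposed = 36/497 = 0.07243.
RR = 0.11024 / 0.07243 = 1.52194
The risk among the exposed is 1.52 times that among the unexposed.

1.52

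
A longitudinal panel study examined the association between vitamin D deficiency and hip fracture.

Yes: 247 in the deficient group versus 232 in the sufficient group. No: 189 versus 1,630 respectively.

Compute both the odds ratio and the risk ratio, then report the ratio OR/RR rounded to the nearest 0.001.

From the description: a = 247, b = 189, c = 232, d = 1630.
OR = (247·1630)/(189·232) = 402610/43848 = 9.18195
Risk in exposed = 247/436 = 0.56651; risk in unexposed = 232/1862 = 0.12460; RR = 4.54676
OR/RR = 9.18195 / 4.54676 = 2.01945
The outcome is not rare, so the OR lies further from 1 than the RR.

2.019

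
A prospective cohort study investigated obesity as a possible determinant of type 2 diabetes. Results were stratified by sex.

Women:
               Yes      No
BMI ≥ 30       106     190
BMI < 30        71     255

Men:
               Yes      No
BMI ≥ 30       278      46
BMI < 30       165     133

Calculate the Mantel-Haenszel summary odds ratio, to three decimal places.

3.036

OR_MH = Σ(aᵢdᵢ/nᵢ) / Σ(bᵢcᵢ/nᵢ), where nᵢ is the stratum total.
Stratum 1 (Women): n = 622; a·d/n = 106·255/622 = 43.4566; b·c/n = 190·71/622 = 21.6881
Stratum 2 (Men): n = 622; a·d/n = 278·133/622 = 59.4437; b·c/n = 46·165/622 = 12.2026
OR_MH = (43.4566 + 59.4437) / (21.6881 + 12.2026) = 102.9003 / 33.8907 = 3.03624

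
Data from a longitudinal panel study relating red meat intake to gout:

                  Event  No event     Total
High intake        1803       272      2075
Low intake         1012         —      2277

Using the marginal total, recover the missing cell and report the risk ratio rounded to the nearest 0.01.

The missing cell is in the unexposed row: 2277 − 1012 = 1265.
So a = 1803, b = 272, c = 1012, d = 1265.
RR = [a/(a+b)] / [c/(c+d)] = (1803/2075) / (1012/2277) = 0.86892/0.44444 = 1.95506

1.96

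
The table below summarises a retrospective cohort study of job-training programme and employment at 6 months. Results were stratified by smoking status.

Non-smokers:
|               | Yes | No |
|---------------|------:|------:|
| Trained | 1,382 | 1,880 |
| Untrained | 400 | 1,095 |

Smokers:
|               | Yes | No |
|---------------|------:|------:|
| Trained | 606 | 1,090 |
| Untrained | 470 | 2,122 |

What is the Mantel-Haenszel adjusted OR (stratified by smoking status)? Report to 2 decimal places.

2.23

OR_MH = Σ(aᵢdᵢ/nᵢ) / Σ(bᵢcᵢ/nᵢ), where nᵢ is the stratum total.
Stratum 1 (Non-smokers): n = 4757; a·d/n = 1382·1095/4757 = 318.1186; b·c/n = 1880·400/4757 = 158.0828
Stratum 2 (Smokers): n = 4288; a·d/n = 606·2122/4288 = 299.8909; b·c/n = 1090·470/4288 = 119.4729
OR_MH = (318.1186 + 299.8909) / (158.0828 + 119.4729) = 618.0094 / 277.5558 = 2.22661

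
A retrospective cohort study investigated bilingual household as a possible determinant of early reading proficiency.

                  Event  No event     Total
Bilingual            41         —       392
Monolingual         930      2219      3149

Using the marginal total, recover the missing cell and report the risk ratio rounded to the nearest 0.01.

0.35

The missing cell is in the exposed row: 392 − 41 = 351.
So a = 41, b = 351, c = 930, d = 2219.
RR = [a/(a+b)] / [c/(c+d)] = (41/392) / (930/3149) = 0.10459/0.29533 = 0.35415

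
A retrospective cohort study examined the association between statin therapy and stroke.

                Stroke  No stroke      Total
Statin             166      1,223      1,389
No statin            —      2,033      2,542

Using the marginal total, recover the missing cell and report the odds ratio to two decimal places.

The missing cell is in the unexposed row: 2542 − 2033 = 509.
So a = 166, b = 1223, c = 509, d = 2033.
OR = (a·d)/(b·c) = (166 × 2033) / (1223 × 509) = 337478 / 622507 = 0.54213

0.54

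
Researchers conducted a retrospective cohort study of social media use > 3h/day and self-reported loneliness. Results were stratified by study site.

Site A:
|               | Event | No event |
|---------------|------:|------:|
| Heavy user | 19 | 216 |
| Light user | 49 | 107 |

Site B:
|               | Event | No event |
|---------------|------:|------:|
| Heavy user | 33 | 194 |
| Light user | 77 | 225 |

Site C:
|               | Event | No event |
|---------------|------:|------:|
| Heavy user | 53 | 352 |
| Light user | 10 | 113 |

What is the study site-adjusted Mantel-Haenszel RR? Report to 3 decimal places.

0.553

RR_MH = Σ(aᵢ·n₀ᵢ/nᵢ) / Σ(cᵢ·n₁ᵢ/nᵢ), with n₁ᵢ = aᵢ+bᵢ (exposed), n₀ᵢ = cᵢ+dᵢ (unexposed), nᵢ = n₁ᵢ+n₀ᵢ.
Stratum 1 (Site A): n₁ = 235, n₀ = 156, n = 391; a·n₀/n = 19·156/391 = 7.5806; c·n₁/n = 49·235/391 = 29.4501
Stratum 2 (Site B): n₁ = 227, n₀ = 302, n = 529; a·n₀/n = 33·302/529 = 18.8393; c·n₁/n = 77·227/529 = 33.0416
Stratum 3 (Site C): n₁ = 405, n₀ = 123, n = 528; a·n₀/n = 53·123/528 = 12.3466; c·n₁/n = 10·405/528 = 7.6705
RR_MH = (7.5806 + 18.8393 + 12.3466) / (29.4501 + 33.0416 + 7.6705) = 38.7665 / 70.1622 = 0.55253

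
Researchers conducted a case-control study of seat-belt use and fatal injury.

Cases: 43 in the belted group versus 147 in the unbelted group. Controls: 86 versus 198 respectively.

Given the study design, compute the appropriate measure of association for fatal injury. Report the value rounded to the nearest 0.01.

0.67

From the description: a = 43, b = 86, c = 147, d = 198.
This is a case-control study: participants were sampled on outcome status, so risks in the source population cannot be estimated directly — relative risk is not valid here. The odds ratio is the appropriate measure.
OR = (a·d)/(b·c) = (43 × 198) / (86 × 147) = 8514 / 12642 = 0.67347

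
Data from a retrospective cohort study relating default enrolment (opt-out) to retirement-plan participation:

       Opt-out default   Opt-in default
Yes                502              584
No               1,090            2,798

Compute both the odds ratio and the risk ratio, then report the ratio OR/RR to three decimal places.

Reading the table with exposure as columns: a = 502 (Opt-out default, case), b = 1090 (Opt-out default, non-case), c = 584 (Opt-in default, case), d = 2798.
OR = (502·2798)/(1090·584) = 1404596/636560 = 2.20654
Risk in exposed = 502/1592 = 0.31533; risk in unexposed = 584/3382 = 0.17268; RR = 1.82609
OR/RR = 2.20654 / 1.82609 = 1.20834
The outcome is not rare, so the OR lies further from 1 than the RR.

1.208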